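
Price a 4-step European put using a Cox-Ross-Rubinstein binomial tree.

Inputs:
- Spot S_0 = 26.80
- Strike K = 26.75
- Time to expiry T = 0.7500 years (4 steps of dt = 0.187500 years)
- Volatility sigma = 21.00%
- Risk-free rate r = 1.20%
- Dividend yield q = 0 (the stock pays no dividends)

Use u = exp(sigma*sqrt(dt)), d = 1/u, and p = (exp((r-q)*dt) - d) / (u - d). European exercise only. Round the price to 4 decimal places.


dt = T/N = 0.187500
u = exp(sigma*sqrt(dt)) = 1.095195; d = 1/u = 0.913079
p = (exp((r-q)*dt) - d) / (u - d) = 0.489651
Discount per step: exp(-r*dt) = 0.997753
Stock lattice S(k, i) with i counting down-moves:
  k=0: S(0,0) = 26.8000
  k=1: S(1,0) = 29.3512; S(1,1) = 24.4705
  k=2: S(2,0) = 32.1453; S(2,1) = 26.8000; S(2,2) = 22.3435
  k=3: S(3,0) = 35.2054; S(3,1) = 29.3512; S(3,2) = 24.4705; S(3,3) = 20.4014
  k=4: S(4,0) = 38.5568; S(4,1) = 32.1453; S(4,2) = 26.8000; S(4,3) = 22.3435; S(4,4) = 18.6281
Terminal payoffs V(N, i) = max(K - S_T, 0):
  V(4,0) = 0.000000; V(4,1) = 0.000000; V(4,2) = 0.000000; V(4,3) = 4.406475; V(4,4) = 8.121900
Backward induction: V(k, i) = exp(-r*dt) * [p * V(k+1, i) + (1-p) * V(k+1, i+1)].
  V(3,0) = exp(-r*dt) * [p*0.000000 + (1-p)*0.000000] = 0.000000
  V(3,1) = exp(-r*dt) * [p*0.000000 + (1-p)*0.000000] = 0.000000
  V(3,2) = exp(-r*dt) * [p*0.000000 + (1-p)*4.406475] = 2.243785
  V(3,3) = exp(-r*dt) * [p*4.406475 + (1-p)*8.121900] = 6.288473
  V(2,0) = exp(-r*dt) * [p*0.000000 + (1-p)*0.000000] = 0.000000
  V(2,1) = exp(-r*dt) * [p*0.000000 + (1-p)*2.243785] = 1.142540
  V(2,2) = exp(-r*dt) * [p*2.243785 + (1-p)*6.288473] = 4.298305
  V(1,0) = exp(-r*dt) * [p*0.000000 + (1-p)*1.142540] = 0.581783
  V(1,1) = exp(-r*dt) * [p*1.142540 + (1-p)*4.298305] = 2.746893
  V(0,0) = exp(-r*dt) * [p*0.581783 + (1-p)*2.746893] = 1.682954

Answer: Price = V(0,0) = 1.6830


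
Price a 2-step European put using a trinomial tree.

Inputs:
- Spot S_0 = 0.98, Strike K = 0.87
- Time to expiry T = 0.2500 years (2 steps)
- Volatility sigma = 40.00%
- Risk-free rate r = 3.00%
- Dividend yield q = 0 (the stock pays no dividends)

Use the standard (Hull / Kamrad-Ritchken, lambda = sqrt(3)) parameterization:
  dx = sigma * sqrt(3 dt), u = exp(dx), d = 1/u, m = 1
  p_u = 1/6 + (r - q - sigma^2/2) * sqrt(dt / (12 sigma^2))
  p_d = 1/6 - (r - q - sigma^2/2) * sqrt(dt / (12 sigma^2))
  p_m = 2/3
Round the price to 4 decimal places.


dt = T/N = 0.125000; dx = sigma*sqrt(3*dt) = 0.244949
u = exp(dx) = 1.277556; d = 1/u = 0.782744
p_u = 0.153909, p_m = 0.666667, p_d = 0.179424
Discount per step: exp(-r*dt) = 0.996257
Stock lattice S(k, j) with j the centered position index:
  k=0: S(0,+0) = 0.9800
  k=1: S(1,-1) = 0.7671; S(1,+0) = 0.9800; S(1,+1) = 1.2520
  k=2: S(2,-2) = 0.6004; S(2,-1) = 0.7671; S(2,+0) = 0.9800; S(2,+1) = 1.2520; S(2,+2) = 1.5995
Terminal payoffs V(N, j) = max(K - S_T, 0):
  V(2,-2) = 0.269565; V(2,-1) = 0.102910; V(2,+0) = 0.000000; V(2,+1) = 0.000000; V(2,+2) = 0.000000
Backward induction: V(k, j) = exp(-r*dt) * [p_u * V(k+1, j+1) + p_m * V(k+1, j) + p_d * V(k+1, j-1)]
  V(1,-1) = exp(-r*dt) * [p_u*0.000000 + p_m*0.102910 + p_d*0.269565] = 0.116536
  V(1,+0) = exp(-r*dt) * [p_u*0.000000 + p_m*0.000000 + p_d*0.102910] = 0.018396
  V(1,+1) = exp(-r*dt) * [p_u*0.000000 + p_m*0.000000 + p_d*0.000000] = 0.000000
  V(0,+0) = exp(-r*dt) * [p_u*0.000000 + p_m*0.018396 + p_d*0.116536] = 0.033049

Answer: Price = V(0,0) = 0.0330


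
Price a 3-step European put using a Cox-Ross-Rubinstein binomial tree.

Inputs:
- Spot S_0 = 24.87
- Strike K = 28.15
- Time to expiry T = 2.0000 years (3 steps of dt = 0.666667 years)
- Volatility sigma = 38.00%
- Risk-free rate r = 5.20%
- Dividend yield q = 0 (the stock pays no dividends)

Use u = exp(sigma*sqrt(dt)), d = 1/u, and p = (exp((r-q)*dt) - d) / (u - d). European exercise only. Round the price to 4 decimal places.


dt = T/N = 0.666667
u = exp(sigma*sqrt(dt)) = 1.363792; d = 1/u = 0.733250
p = (exp((r-q)*dt) - d) / (u - d) = 0.478992
Discount per step: exp(-r*dt) = 0.965927
Stock lattice S(k, i) with i counting down-moves:
  k=0: S(0,0) = 24.8700
  k=1: S(1,0) = 33.9175; S(1,1) = 18.2359
  k=2: S(2,0) = 46.2564; S(2,1) = 24.8700; S(2,2) = 13.3715
  k=3: S(3,0) = 63.0841; S(3,1) = 33.9175; S(3,2) = 18.2359; S(3,3) = 9.8046
Terminal payoffs V(N, i) = max(K - S_T, 0):
  V(3,0) = 0.000000; V(3,1) = 0.000000; V(3,2) = 9.914075; V(3,3) = 18.345356
Backward induction: V(k, i) = exp(-r*dt) * [p * V(k+1, i) + (1-p) * V(k+1, i+1)].
  V(2,0) = exp(-r*dt) * [p*0.000000 + (1-p)*0.000000] = 0.000000
  V(2,1) = exp(-r*dt) * [p*0.000000 + (1-p)*9.914075] = 4.989312
  V(2,2) = exp(-r*dt) * [p*9.914075 + (1-p)*18.345356] = 13.819364
  V(1,0) = exp(-r*dt) * [p*0.000000 + (1-p)*4.989312] = 2.510899
  V(1,1) = exp(-r*dt) * [p*4.989312 + (1-p)*13.819364] = 9.263085
  V(0,0) = exp(-r*dt) * [p*2.510899 + (1-p)*9.263085] = 5.823420

Answer: Price = V(0,0) = 5.8234


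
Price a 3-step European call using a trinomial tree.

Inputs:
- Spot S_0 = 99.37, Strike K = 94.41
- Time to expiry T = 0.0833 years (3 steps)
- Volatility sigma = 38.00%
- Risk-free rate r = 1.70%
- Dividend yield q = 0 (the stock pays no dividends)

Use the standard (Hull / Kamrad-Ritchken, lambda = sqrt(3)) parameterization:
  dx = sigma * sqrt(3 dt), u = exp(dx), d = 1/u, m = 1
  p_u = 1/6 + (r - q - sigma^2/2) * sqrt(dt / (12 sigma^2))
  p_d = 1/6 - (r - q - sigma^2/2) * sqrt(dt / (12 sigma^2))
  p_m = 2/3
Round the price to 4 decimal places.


Answer: Price = V(0,0) = 7.4101

Derivation:
dt = T/N = 0.027767; dx = sigma*sqrt(3*dt) = 0.109675
u = exp(dx) = 1.115915; d = 1/u = 0.896126
p_u = 0.159679, p_m = 0.666667, p_d = 0.173654
Discount per step: exp(-r*dt) = 0.999528
Stock lattice S(k, j) with j the centered position index:
  k=0: S(0,+0) = 99.3700
  k=1: S(1,-1) = 89.0480; S(1,+0) = 99.3700; S(1,+1) = 110.8885
  k=2: S(2,-2) = 79.7982; S(2,-1) = 89.0480; S(2,+0) = 99.3700; S(2,+1) = 110.8885; S(2,+2) = 123.7421
  k=3: S(3,-3) = 71.5092; S(3,-2) = 79.7982; S(3,-1) = 89.0480; S(3,+0) = 99.3700; S(3,+1) = 110.8885; S(3,+2) = 123.7421; S(3,+3) = 138.0856
Terminal payoffs V(N, j) = max(S_T - K, 0):
  V(3,-3) = 0.000000; V(3,-2) = 0.000000; V(3,-1) = 0.000000; V(3,+0) = 4.960000; V(3,+1) = 16.478464; V(3,+2) = 29.332090; V(3,+3) = 43.675642
Backward induction: V(k, j) = exp(-r*dt) * [p_u * V(k+1, j+1) + p_m * V(k+1, j) + p_d * V(k+1, j-1)]
  V(2,-2) = exp(-r*dt) * [p_u*0.000000 + p_m*0.000000 + p_d*0.000000] = 0.000000
  V(2,-1) = exp(-r*dt) * [p_u*4.960000 + p_m*0.000000 + p_d*0.000000] = 0.791635
  V(2,+0) = exp(-r*dt) * [p_u*16.478464 + p_m*4.960000 + p_d*0.000000] = 5.935131
  V(2,+1) = exp(-r*dt) * [p_u*29.332090 + p_m*16.478464 + p_d*4.960000] = 16.522888
  V(2,+2) = exp(-r*dt) * [p_u*43.675642 + p_m*29.332090 + p_d*16.478464] = 29.376498
  V(1,-1) = exp(-r*dt) * [p_u*5.935131 + p_m*0.791635 + p_d*0.000000] = 1.474776
  V(1,+0) = exp(-r*dt) * [p_u*16.522888 + p_m*5.935131 + p_d*0.791635] = 6.729407
  V(1,+1) = exp(-r*dt) * [p_u*29.376498 + p_m*16.522888 + p_d*5.935131] = 16.728833
  V(0,+0) = exp(-r*dt) * [p_u*16.728833 + p_m*6.729407 + p_d*1.474776] = 7.410119


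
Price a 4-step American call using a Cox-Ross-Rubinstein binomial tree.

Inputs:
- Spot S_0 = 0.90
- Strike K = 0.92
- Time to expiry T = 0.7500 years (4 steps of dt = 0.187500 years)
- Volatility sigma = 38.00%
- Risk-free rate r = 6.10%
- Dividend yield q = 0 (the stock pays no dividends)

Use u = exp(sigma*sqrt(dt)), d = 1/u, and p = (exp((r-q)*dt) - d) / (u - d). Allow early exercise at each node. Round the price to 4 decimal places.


Answer: Price = V(0,0) = 0.1235

Derivation:
dt = T/N = 0.187500
u = exp(sigma*sqrt(dt)) = 1.178856; d = 1/u = 0.848280
p = (exp((r-q)*dt) - d) / (u - d) = 0.493754
Discount per step: exp(-r*dt) = 0.988628
Stock lattice S(k, i) with i counting down-moves:
  k=0: S(0,0) = 0.9000
  k=1: S(1,0) = 1.0610; S(1,1) = 0.7635
  k=2: S(2,0) = 1.2507; S(2,1) = 0.9000; S(2,2) = 0.6476
  k=3: S(3,0) = 1.4744; S(3,1) = 1.0610; S(3,2) = 0.7635; S(3,3) = 0.5494
  k=4: S(4,0) = 1.7381; S(4,1) = 1.2507; S(4,2) = 0.9000; S(4,3) = 0.6476; S(4,4) = 0.4660
Terminal payoffs V(N, i) = max(S_T - K, 0):
  V(4,0) = 0.818146; V(4,1) = 0.330732; V(4,2) = 0.000000; V(4,3) = 0.000000; V(4,4) = 0.000000
Backward induction: V(k, i) = exp(-r*dt) * [p * V(k+1, i) + (1-p) * V(k+1, i+1)]; then take max(V_cont, immediate exercise) for American.
  V(3,0) = exp(-r*dt) * [p*0.818146 + (1-p)*0.330732] = 0.564896; exercise = 0.554434; V(3,0) = max -> 0.564896
  V(3,1) = exp(-r*dt) * [p*0.330732 + (1-p)*0.000000] = 0.161443; exercise = 0.140971; V(3,1) = max -> 0.161443
  V(3,2) = exp(-r*dt) * [p*0.000000 + (1-p)*0.000000] = 0.000000; exercise = 0.000000; V(3,2) = max -> 0.000000
  V(3,3) = exp(-r*dt) * [p*0.000000 + (1-p)*0.000000] = 0.000000; exercise = 0.000000; V(3,3) = max -> 0.000000
  V(2,0) = exp(-r*dt) * [p*0.564896 + (1-p)*0.161443] = 0.356548; exercise = 0.330732; V(2,0) = max -> 0.356548
  V(2,1) = exp(-r*dt) * [p*0.161443 + (1-p)*0.000000] = 0.078807; exercise = 0.000000; V(2,1) = max -> 0.078807
  V(2,2) = exp(-r*dt) * [p*0.000000 + (1-p)*0.000000] = 0.000000; exercise = 0.000000; V(2,2) = max -> 0.000000
  V(1,0) = exp(-r*dt) * [p*0.356548 + (1-p)*0.078807] = 0.213487; exercise = 0.140971; V(1,0) = max -> 0.213487
  V(1,1) = exp(-r*dt) * [p*0.078807 + (1-p)*0.000000] = 0.038469; exercise = 0.000000; V(1,1) = max -> 0.038469
  V(0,0) = exp(-r*dt) * [p*0.213487 + (1-p)*0.038469] = 0.123464; exercise = 0.000000; V(0,0) = max -> 0.123464


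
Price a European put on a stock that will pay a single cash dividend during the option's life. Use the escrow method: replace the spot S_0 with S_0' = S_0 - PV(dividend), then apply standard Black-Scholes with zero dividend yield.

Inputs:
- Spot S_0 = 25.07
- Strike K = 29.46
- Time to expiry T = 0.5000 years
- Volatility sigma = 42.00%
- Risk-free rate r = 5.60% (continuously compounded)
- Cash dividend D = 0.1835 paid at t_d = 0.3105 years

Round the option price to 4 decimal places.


PV(D) = D * exp(-r * t_d) = 0.1835 * 0.98276230 = 0.18033688
S_0' = S_0 - PV(D) = 25.0700 - 0.18033688 = 24.88966312
d1 = (ln(S_0'/K) + (r + sigma^2/2)*T) / (sigma*sqrt(T)) = -0.32486785
d2 = d1 - sigma*sqrt(T) = -0.62185270
exp(-rT) = 0.97238837
N(-d1) = 0.62735946; N(-d2) = 0.73298064
P = K * exp(-rT) * N(-d2) - S_0' * N(-d1) = 29.4600 * 0.97238837 * 0.73298064 - 24.88966312 * 0.62735946 = 5.3826

Answer: Price = 5.3826


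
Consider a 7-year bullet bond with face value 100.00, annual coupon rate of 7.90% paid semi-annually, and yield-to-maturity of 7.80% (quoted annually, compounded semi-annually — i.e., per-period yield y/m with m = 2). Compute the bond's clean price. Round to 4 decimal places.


Answer: Price = 100.5317

Derivation:
Coupon per period c = face * coupon_rate / m = 3.950000
Periods per year m = 2; per-period yield y/m = 0.039000
Number of cashflows N = 14
Cashflows (t years, CF_t, discount factor 1/(1+y/m)^(m*t), PV):
  t = 0.5000: CF_t = 3.950000, DF = 0.962464, PV = 3.801732
  t = 1.0000: CF_t = 3.950000, DF = 0.926337, PV = 3.659030
  t = 1.5000: CF_t = 3.950000, DF = 0.891566, PV = 3.521685
  t = 2.0000: CF_t = 3.950000, DF = 0.858100, PV = 3.389494
  t = 2.5000: CF_t = 3.950000, DF = 0.825890, PV = 3.262266
  t = 3.0000: CF_t = 3.950000, DF = 0.794889, PV = 3.139813
  t = 3.5000: CF_t = 3.950000, DF = 0.765052, PV = 3.021957
  t = 4.0000: CF_t = 3.950000, DF = 0.736335, PV = 2.908524
  t = 4.5000: CF_t = 3.950000, DF = 0.708696, PV = 2.799350
  t = 5.0000: CF_t = 3.950000, DF = 0.682094, PV = 2.694273
  t = 5.5000: CF_t = 3.950000, DF = 0.656491, PV = 2.593141
  t = 6.0000: CF_t = 3.950000, DF = 0.631849, PV = 2.495804
  t = 6.5000: CF_t = 3.950000, DF = 0.608132, PV = 2.402122
  t = 7.0000: CF_t = 103.950000, DF = 0.585305, PV = 60.842469
Price P = sum_t PV_t = 100.531660


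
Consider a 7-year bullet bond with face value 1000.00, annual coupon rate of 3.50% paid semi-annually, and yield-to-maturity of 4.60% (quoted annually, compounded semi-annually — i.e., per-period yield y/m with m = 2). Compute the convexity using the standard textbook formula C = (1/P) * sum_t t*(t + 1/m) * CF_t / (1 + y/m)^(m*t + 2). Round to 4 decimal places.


Coupon per period c = face * coupon_rate / m = 17.500000
Periods per year m = 2; per-period yield y/m = 0.023000
Number of cashflows N = 14
Cashflows (t years, CF_t, discount factor 1/(1+y/m)^(m*t), PV):
  t = 0.5000: CF_t = 17.500000, DF = 0.977517, PV = 17.106549
  t = 1.0000: CF_t = 17.500000, DF = 0.955540, PV = 16.721945
  t = 1.5000: CF_t = 17.500000, DF = 0.934056, PV = 16.345987
  t = 2.0000: CF_t = 17.500000, DF = 0.913056, PV = 15.978482
  t = 2.5000: CF_t = 17.500000, DF = 0.892528, PV = 15.619239
  t = 3.0000: CF_t = 17.500000, DF = 0.872461, PV = 15.268074
  t = 3.5000: CF_t = 17.500000, DF = 0.852846, PV = 14.924803
  t = 4.0000: CF_t = 17.500000, DF = 0.833671, PV = 14.589250
  t = 4.5000: CF_t = 17.500000, DF = 0.814928, PV = 14.261242
  t = 5.0000: CF_t = 17.500000, DF = 0.796606, PV = 13.940608
  t = 5.5000: CF_t = 17.500000, DF = 0.778696, PV = 13.627183
  t = 6.0000: CF_t = 17.500000, DF = 0.761189, PV = 13.320804
  t = 6.5000: CF_t = 17.500000, DF = 0.744075, PV = 13.021314
  t = 7.0000: CF_t = 1017.500000, DF = 0.727346, PV = 740.074680
Price P = sum_t PV_t = 934.800160
Convexity numerator sum_t t*(t + 1/m) * CF_t / (1+y/m)^(m*t + 2):
  t = 0.5000: term = 8.172993
  t = 1.0000: term = 23.967723
  t = 1.5000: term = 46.857718
  t = 2.0000: term = 76.340368
  t = 2.5000: term = 111.936024
  t = 3.0000: term = 153.187129
  t = 3.5000: term = 199.657386
  t = 4.0000: term = 250.930942
  t = 4.5000: term = 306.611610
  t = 5.0000: term = 366.322115
  t = 5.5000: term = 429.703361
  t = 6.0000: term = 496.413729
  t = 6.5000: term = 566.128397
  t = 7.0000: term = 37126.463470
Convexity = (1/P) * sum = 40162.692966 / 934.800160 = 42.963935

Answer: Convexity = 42.9639


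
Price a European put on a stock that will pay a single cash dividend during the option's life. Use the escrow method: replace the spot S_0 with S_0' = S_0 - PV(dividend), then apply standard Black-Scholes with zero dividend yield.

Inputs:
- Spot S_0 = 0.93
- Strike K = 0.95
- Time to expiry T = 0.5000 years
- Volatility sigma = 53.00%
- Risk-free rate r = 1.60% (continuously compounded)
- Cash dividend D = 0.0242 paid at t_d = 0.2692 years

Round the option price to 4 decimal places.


PV(D) = D * exp(-r * t_d) = 0.0242 * 0.99570206 = 0.02409599
S_0' = S_0 - PV(D) = 0.9300 - 0.02409599 = 0.90590401
d1 = (ln(S_0'/K) + (r + sigma^2/2)*T) / (sigma*sqrt(T)) = 0.08190796
d2 = d1 - sigma*sqrt(T) = -0.29285864
exp(-rT) = 0.99203191
N(-d1) = 0.46735995; N(-d2) = 0.61518490
P = K * exp(-rT) * N(-d2) - S_0' * N(-d1) = 0.9500 * 0.99203191 * 0.61518490 - 0.90590401 * 0.46735995 = 0.1564

Answer: Price = 0.1564


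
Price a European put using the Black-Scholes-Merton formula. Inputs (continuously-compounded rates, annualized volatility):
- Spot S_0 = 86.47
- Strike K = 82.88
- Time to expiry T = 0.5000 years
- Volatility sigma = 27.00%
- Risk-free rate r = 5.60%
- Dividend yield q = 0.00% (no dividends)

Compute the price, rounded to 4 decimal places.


d1 = (ln(S/K) + (r - q + 0.5*sigma^2) * T) / (sigma * sqrt(T)) = 0.46422217
d2 = d1 - sigma * sqrt(T) = 0.27330334
exp(-rT) = 0.97238837; exp(-qT) = 1.00000000
P = K * exp(-rT) * N(-d2) - S_0 * exp(-qT) * N(-d1)
N(-d1) = 0.32124429; N(-d2) = 0.39231002
P = 82.8800 * 0.97238837 * 0.39231002 - 86.4700 * 1.00000000 * 0.32124429 = 3.8389

Answer: Price = 3.8389


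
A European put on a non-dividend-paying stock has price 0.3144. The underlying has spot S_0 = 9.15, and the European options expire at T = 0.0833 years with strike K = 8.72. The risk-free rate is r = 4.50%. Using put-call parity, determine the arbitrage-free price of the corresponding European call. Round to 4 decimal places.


Put-call parity: C - P = S_0 * exp(-qT) - K * exp(-rT).
S_0 * exp(-qT) = 9.1500 * 1.00000000 = 9.15000000
K * exp(-rT) = 8.7200 * 0.99625852 = 8.68737427
C = P + S*exp(-qT) - K*exp(-rT)
C = 0.3144 + 9.15000000 - 8.68737427 = 0.7770

Answer: Call price = 0.7770


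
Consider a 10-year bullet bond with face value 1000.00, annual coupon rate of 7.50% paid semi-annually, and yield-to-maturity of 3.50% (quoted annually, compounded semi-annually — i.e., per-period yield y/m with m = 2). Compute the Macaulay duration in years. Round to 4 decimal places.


Coupon per period c = face * coupon_rate / m = 37.500000
Periods per year m = 2; per-period yield y/m = 0.017500
Number of cashflows N = 20
Cashflows (t years, CF_t, discount factor 1/(1+y/m)^(m*t), PV):
  t = 0.5000: CF_t = 37.500000, DF = 0.982801, PV = 36.855037
  t = 1.0000: CF_t = 37.500000, DF = 0.965898, PV = 36.221166
  t = 1.5000: CF_t = 37.500000, DF = 0.949285, PV = 35.598198
  t = 2.0000: CF_t = 37.500000, DF = 0.932959, PV = 34.985944
  t = 2.5000: CF_t = 37.500000, DF = 0.916913, PV = 34.384220
  t = 3.0000: CF_t = 37.500000, DF = 0.901143, PV = 33.792845
  t = 3.5000: CF_t = 37.500000, DF = 0.885644, PV = 33.211642
  t = 4.0000: CF_t = 37.500000, DF = 0.870412, PV = 32.640434
  t = 4.5000: CF_t = 37.500000, DF = 0.855441, PV = 32.079051
  t = 5.0000: CF_t = 37.500000, DF = 0.840729, PV = 31.527322
  t = 5.5000: CF_t = 37.500000, DF = 0.826269, PV = 30.985084
  t = 6.0000: CF_t = 37.500000, DF = 0.812058, PV = 30.452171
  t = 6.5000: CF_t = 37.500000, DF = 0.798091, PV = 29.928423
  t = 7.0000: CF_t = 37.500000, DF = 0.784365, PV = 29.413684
  t = 7.5000: CF_t = 37.500000, DF = 0.770875, PV = 28.907797
  t = 8.0000: CF_t = 37.500000, DF = 0.757616, PV = 28.410611
  t = 8.5000: CF_t = 37.500000, DF = 0.744586, PV = 27.921977
  t = 9.0000: CF_t = 37.500000, DF = 0.731780, PV = 27.441746
  t = 9.5000: CF_t = 37.500000, DF = 0.719194, PV = 26.969775
  t = 10.0000: CF_t = 1037.500000, DF = 0.706825, PV = 733.330499
Price P = sum_t PV_t = 1335.057626
Macaulay numerator sum_t t * PV_t:
  t * PV_t at t = 0.5000: 18.427518
  t * PV_t at t = 1.0000: 36.221166
  t * PV_t at t = 1.5000: 53.397297
  t * PV_t at t = 2.0000: 69.971888
  t * PV_t at t = 2.5000: 85.960550
  t * PV_t at t = 3.0000: 101.378536
  t * PV_t at t = 3.5000: 116.240746
  t * PV_t at t = 4.0000: 130.561736
  t * PV_t at t = 4.5000: 144.355728
  t * PV_t at t = 5.0000: 157.636612
  t * PV_t at t = 5.5000: 170.417959
  t * PV_t at t = 6.0000: 182.713023
  t * PV_t at t = 6.5000: 194.534750
  t * PV_t at t = 7.0000: 205.895786
  t * PV_t at t = 7.5000: 216.808479
  t * PV_t at t = 8.0000: 227.284892
  t * PV_t at t = 8.5000: 237.336804
  t * PV_t at t = 9.0000: 246.975717
  t * PV_t at t = 9.5000: 256.212865
  t * PV_t at t = 10.0000: 7333.304988
Macaulay duration D = (sum_t t * PV_t) / P = 10185.637041 / 1335.057626 = 7.629361

Answer: Macaulay duration = 7.6294 years


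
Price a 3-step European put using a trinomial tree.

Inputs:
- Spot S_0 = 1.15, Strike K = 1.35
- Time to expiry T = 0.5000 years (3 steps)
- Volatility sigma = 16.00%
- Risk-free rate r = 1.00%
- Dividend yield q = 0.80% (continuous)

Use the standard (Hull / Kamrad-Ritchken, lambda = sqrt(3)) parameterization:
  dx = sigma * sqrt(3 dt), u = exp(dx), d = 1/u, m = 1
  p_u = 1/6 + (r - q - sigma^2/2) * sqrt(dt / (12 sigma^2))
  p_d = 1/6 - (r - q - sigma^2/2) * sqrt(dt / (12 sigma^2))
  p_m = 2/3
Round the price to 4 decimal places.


Answer: Price = V(0,0) = 0.2035

Derivation:
dt = T/N = 0.166667; dx = sigma*sqrt(3*dt) = 0.113137
u = exp(dx) = 1.119785; d = 1/u = 0.893028
p_u = 0.158712, p_m = 0.666667, p_d = 0.174622
Discount per step: exp(-r*dt) = 0.998335
Stock lattice S(k, j) with j the centered position index:
  k=0: S(0,+0) = 1.1500
  k=1: S(1,-1) = 1.0270; S(1,+0) = 1.1500; S(1,+1) = 1.2878
  k=2: S(2,-2) = 0.9171; S(2,-1) = 1.0270; S(2,+0) = 1.1500; S(2,+1) = 1.2878; S(2,+2) = 1.4420
  k=3: S(3,-3) = 0.8190; S(3,-2) = 0.9171; S(3,-1) = 1.0270; S(3,+0) = 1.1500; S(3,+1) = 1.2878; S(3,+2) = 1.4420; S(3,+3) = 1.6147
Terminal payoffs V(N, j) = max(K - S_T, 0):
  V(3,-3) = 0.530982; V(3,-2) = 0.432876; V(3,-1) = 0.323018; V(3,+0) = 0.200000; V(3,+1) = 0.062247; V(3,+2) = 0.000000; V(3,+3) = 0.000000
Backward induction: V(k, j) = exp(-r*dt) * [p_u * V(k+1, j+1) + p_m * V(k+1, j) + p_d * V(k+1, j-1)]
  V(2,-2) = exp(-r*dt) * [p_u*0.323018 + p_m*0.432876 + p_d*0.530982] = 0.431851
  V(2,-1) = exp(-r*dt) * [p_u*0.200000 + p_m*0.323018 + p_d*0.432876] = 0.322139
  V(2,+0) = exp(-r*dt) * [p_u*0.062247 + p_m*0.200000 + p_d*0.323018] = 0.199286
  V(2,+1) = exp(-r*dt) * [p_u*0.000000 + p_m*0.062247 + p_d*0.200000] = 0.076295
  V(2,+2) = exp(-r*dt) * [p_u*0.000000 + p_m*0.000000 + p_d*0.062247] = 0.010852
  V(1,-1) = exp(-r*dt) * [p_u*0.199286 + p_m*0.322139 + p_d*0.431851] = 0.321263
  V(1,+0) = exp(-r*dt) * [p_u*0.076295 + p_m*0.199286 + p_d*0.322139] = 0.200884
  V(1,+1) = exp(-r*dt) * [p_u*0.010852 + p_m*0.076295 + p_d*0.199286] = 0.087240
  V(0,+0) = exp(-r*dt) * [p_u*0.087240 + p_m*0.200884 + p_d*0.321263] = 0.203528


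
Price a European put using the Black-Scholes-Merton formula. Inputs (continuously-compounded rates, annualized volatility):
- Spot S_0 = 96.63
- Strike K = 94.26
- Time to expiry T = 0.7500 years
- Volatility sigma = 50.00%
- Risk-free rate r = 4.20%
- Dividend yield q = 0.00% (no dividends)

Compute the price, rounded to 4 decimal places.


Answer: Price = 13.5969

Derivation:
d1 = (ln(S/K) + (r - q + 0.5*sigma^2) * T) / (sigma * sqrt(T)) = 0.34660030
d2 = d1 - sigma * sqrt(T) = -0.08641241
exp(-rT) = 0.96899096; exp(-qT) = 1.00000000
P = K * exp(-rT) * N(-d2) - S_0 * exp(-qT) * N(-d1)
N(-d1) = 0.36444581; N(-d2) = 0.53443071
P = 94.2600 * 0.96899096 * 0.53443071 - 96.6300 * 1.00000000 * 0.36444581 = 13.5969


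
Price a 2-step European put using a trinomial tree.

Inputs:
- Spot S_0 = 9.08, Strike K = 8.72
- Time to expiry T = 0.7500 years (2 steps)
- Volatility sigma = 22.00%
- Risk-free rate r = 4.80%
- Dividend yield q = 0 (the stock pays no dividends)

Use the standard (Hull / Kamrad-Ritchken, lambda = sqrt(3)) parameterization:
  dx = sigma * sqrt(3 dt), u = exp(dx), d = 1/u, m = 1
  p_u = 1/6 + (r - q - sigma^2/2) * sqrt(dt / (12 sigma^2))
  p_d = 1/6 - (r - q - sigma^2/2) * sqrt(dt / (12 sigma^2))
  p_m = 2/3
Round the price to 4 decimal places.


dt = T/N = 0.375000; dx = sigma*sqrt(3*dt) = 0.233345
u = exp(dx) = 1.262817; d = 1/u = 0.791880
p_u = 0.185791, p_m = 0.666667, p_d = 0.147543
Discount per step: exp(-r*dt) = 0.982161
Stock lattice S(k, j) with j the centered position index:
  k=0: S(0,+0) = 9.0800
  k=1: S(1,-1) = 7.1903; S(1,+0) = 9.0800; S(1,+1) = 11.4664
  k=2: S(2,-2) = 5.6938; S(2,-1) = 7.1903; S(2,+0) = 9.0800; S(2,+1) = 11.4664; S(2,+2) = 14.4799
Terminal payoffs V(N, j) = max(K - S_T, 0):
  V(2,-2) = 3.026167; V(2,-1) = 1.529728; V(2,+0) = 0.000000; V(2,+1) = 0.000000; V(2,+2) = 0.000000
Backward induction: V(k, j) = exp(-r*dt) * [p_u * V(k+1, j+1) + p_m * V(k+1, j) + p_d * V(k+1, j-1)]
  V(1,-1) = exp(-r*dt) * [p_u*0.000000 + p_m*1.529728 + p_d*3.026167] = 1.440150
  V(1,+0) = exp(-r*dt) * [p_u*0.000000 + p_m*0.000000 + p_d*1.529728] = 0.221674
  V(1,+1) = exp(-r*dt) * [p_u*0.000000 + p_m*0.000000 + p_d*0.000000] = 0.000000
  V(0,+0) = exp(-r*dt) * [p_u*0.000000 + p_m*0.221674 + p_d*1.440150] = 0.353839

Answer: Price = V(0,0) = 0.3538


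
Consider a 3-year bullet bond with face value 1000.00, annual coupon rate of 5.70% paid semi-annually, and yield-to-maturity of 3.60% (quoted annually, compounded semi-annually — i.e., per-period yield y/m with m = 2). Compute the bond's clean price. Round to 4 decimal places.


Answer: Price = 1059.2141

Derivation:
Coupon per period c = face * coupon_rate / m = 28.500000
Periods per year m = 2; per-period yield y/m = 0.018000
Number of cashflows N = 6
Cashflows (t years, CF_t, discount factor 1/(1+y/m)^(m*t), PV):
  t = 0.5000: CF_t = 28.500000, DF = 0.982318, PV = 27.996071
  t = 1.0000: CF_t = 28.500000, DF = 0.964949, PV = 27.501052
  t = 1.5000: CF_t = 28.500000, DF = 0.947887, PV = 27.014786
  t = 2.0000: CF_t = 28.500000, DF = 0.931127, PV = 26.537118
  t = 2.5000: CF_t = 28.500000, DF = 0.914663, PV = 26.067895
  t = 3.0000: CF_t = 1028.500000, DF = 0.898490, PV = 924.097144
Price P = sum_t PV_t = 1059.214065


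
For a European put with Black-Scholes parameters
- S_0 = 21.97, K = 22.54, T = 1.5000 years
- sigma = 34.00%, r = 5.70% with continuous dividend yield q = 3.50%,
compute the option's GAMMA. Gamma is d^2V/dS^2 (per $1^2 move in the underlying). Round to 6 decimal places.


Answer: Gamma = 0.040334

Derivation:
d1 = 0.2259447229; d2 = -0.1904685334
phi(d1) = 0.3888879426; exp(-qT) = 0.9488543211; exp(-rT) = 0.9180531431
Gamma = exp(-qT) * phi(d1) / (S * sigma * sqrt(T)) = 0.9488543211 * 0.3888879426 / (21.9700 * 0.3400 * 1.2247448714) = 0.040334


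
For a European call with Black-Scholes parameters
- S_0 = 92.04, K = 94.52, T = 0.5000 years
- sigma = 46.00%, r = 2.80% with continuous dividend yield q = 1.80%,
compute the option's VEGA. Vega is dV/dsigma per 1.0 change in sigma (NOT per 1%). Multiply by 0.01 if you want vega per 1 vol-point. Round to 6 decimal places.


d1 = 0.0962643269; d2 = -0.2290047924
phi(d1) = 0.3970980929; exp(-qT) = 0.9910403788; exp(-rT) = 0.9860975443
Vega = S * exp(-qT) * phi(d1) * sqrt(T) = 92.0400 * 0.9910403788 * 0.3970980929 * 0.7071067812 = 25.612429

Answer: Vega = 25.612429


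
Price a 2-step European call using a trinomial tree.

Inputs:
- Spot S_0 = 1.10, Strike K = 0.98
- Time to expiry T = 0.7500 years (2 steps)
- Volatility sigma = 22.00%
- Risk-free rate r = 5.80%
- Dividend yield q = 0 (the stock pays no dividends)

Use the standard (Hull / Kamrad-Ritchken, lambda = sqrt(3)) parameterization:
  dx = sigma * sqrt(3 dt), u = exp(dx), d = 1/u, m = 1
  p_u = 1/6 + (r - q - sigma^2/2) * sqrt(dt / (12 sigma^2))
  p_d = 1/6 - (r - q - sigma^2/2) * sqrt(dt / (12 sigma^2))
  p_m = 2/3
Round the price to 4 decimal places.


Answer: Price = V(0,0) = 0.1863

Derivation:
dt = T/N = 0.375000; dx = sigma*sqrt(3*dt) = 0.233345
u = exp(dx) = 1.262817; d = 1/u = 0.791880
p_u = 0.193826, p_m = 0.666667, p_d = 0.139507
Discount per step: exp(-r*dt) = 0.978485
Stock lattice S(k, j) with j the centered position index:
  k=0: S(0,+0) = 1.1000
  k=1: S(1,-1) = 0.8711; S(1,+0) = 1.1000; S(1,+1) = 1.3891
  k=2: S(2,-2) = 0.6898; S(2,-1) = 0.8711; S(2,+0) = 1.1000; S(2,+1) = 1.3891; S(2,+2) = 1.7542
Terminal payoffs V(N, j) = max(S_T - K, 0):
  V(2,-2) = 0.000000; V(2,-1) = 0.000000; V(2,+0) = 0.120000; V(2,+1) = 0.409099; V(2,+2) = 0.774178
Backward induction: V(k, j) = exp(-r*dt) * [p_u * V(k+1, j+1) + p_m * V(k+1, j) + p_d * V(k+1, j-1)]
  V(1,-1) = exp(-r*dt) * [p_u*0.120000 + p_m*0.000000 + p_d*0.000000] = 0.022759
  V(1,+0) = exp(-r*dt) * [p_u*0.409099 + p_m*0.120000 + p_d*0.000000] = 0.155867
  V(1,+1) = exp(-r*dt) * [p_u*0.774178 + p_m*0.409099 + p_d*0.120000] = 0.430073
  V(0,+0) = exp(-r*dt) * [p_u*0.430073 + p_m*0.155867 + p_d*0.022759] = 0.186348


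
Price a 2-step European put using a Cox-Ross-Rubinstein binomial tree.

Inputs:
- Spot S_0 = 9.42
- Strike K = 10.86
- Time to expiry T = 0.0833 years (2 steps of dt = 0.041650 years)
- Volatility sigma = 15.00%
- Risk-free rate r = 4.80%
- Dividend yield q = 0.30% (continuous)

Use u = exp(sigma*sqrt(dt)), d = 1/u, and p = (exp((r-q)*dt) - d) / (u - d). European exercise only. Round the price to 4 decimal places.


dt = T/N = 0.041650
u = exp(sigma*sqrt(dt)) = 1.031086; d = 1/u = 0.969851
p = (exp((r-q)*dt) - d) / (u - d) = 0.522984
Discount per step: exp(-r*dt) = 0.998003
Stock lattice S(k, i) with i counting down-moves:
  k=0: S(0,0) = 9.4200
  k=1: S(1,0) = 9.7128; S(1,1) = 9.1360
  k=2: S(2,0) = 10.0148; S(2,1) = 9.4200; S(2,2) = 8.8606
Terminal payoffs V(N, i) = max(K - S_T, 0):
  V(2,0) = 0.845239; V(2,1) = 1.440000; V(2,2) = 1.999439
Backward induction: V(k, i) = exp(-r*dt) * [p * V(k+1, i) + (1-p) * V(k+1, i+1)].
  V(1,0) = exp(-r*dt) * [p*0.845239 + (1-p)*1.440000] = 1.126695
  V(1,1) = exp(-r*dt) * [p*1.440000 + (1-p)*1.999439] = 1.703452
  V(0,0) = exp(-r*dt) * [p*1.126695 + (1-p)*1.703452] = 1.399018

Answer: Price = V(0,0) = 1.3990


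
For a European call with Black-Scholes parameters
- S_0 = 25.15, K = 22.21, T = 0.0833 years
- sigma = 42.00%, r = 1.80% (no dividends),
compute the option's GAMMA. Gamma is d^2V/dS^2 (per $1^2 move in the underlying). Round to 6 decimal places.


Answer: Gamma = 0.071575

Derivation:
d1 = 1.0985190701; d2 = 0.9772997647
phi(d1) = 0.2182071131; exp(-qT) = 1.0000000000; exp(-rT) = 0.9985017235
Gamma = exp(-qT) * phi(d1) / (S * sigma * sqrt(T)) = 1.0000000000 * 0.2182071131 / (25.1500 * 0.4200 * 0.2886173938) = 0.071575


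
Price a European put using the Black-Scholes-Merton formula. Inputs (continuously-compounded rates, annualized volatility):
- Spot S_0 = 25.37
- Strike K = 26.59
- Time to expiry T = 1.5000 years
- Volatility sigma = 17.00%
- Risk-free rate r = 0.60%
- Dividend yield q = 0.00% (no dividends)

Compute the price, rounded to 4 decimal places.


Answer: Price = 2.6705

Derivation:
d1 = (ln(S/K) + (r - q + 0.5*sigma^2) * T) / (sigma * sqrt(T)) = -0.07825318
d2 = d1 - sigma * sqrt(T) = -0.28645981
exp(-rT) = 0.99104038; exp(-qT) = 1.00000000
P = K * exp(-rT) * N(-d2) - S_0 * exp(-qT) * N(-d1)
N(-d1) = 0.53118667; N(-d2) = 0.61273702
P = 26.5900 * 0.99104038 * 0.61273702 - 25.3700 * 1.00000000 * 0.53118667 = 2.6705


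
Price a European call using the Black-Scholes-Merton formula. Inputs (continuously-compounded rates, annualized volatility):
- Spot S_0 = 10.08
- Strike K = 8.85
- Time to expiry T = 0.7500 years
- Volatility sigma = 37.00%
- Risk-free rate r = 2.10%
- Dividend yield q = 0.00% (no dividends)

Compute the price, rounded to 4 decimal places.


d1 = (ln(S/K) + (r - q + 0.5*sigma^2) * T) / (sigma * sqrt(T)) = 0.61549691
d2 = d1 - sigma * sqrt(T) = 0.29506751
exp(-rT) = 0.98437338; exp(-qT) = 1.00000000
C = S_0 * exp(-qT) * N(d1) - K * exp(-rT) * N(d2)
N(d1) = 0.73088669; N(d2) = 0.61602884
C = 10.0800 * 1.00000000 * 0.73088669 - 8.8500 * 0.98437338 * 0.61602884 = 2.0007

Answer: Price = 2.0007


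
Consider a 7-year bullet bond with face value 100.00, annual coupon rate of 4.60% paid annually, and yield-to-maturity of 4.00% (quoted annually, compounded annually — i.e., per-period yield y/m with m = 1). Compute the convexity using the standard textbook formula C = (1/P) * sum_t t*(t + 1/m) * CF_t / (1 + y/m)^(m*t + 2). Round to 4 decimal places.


Answer: Convexity = 43.5454

Derivation:
Coupon per period c = face * coupon_rate / m = 4.600000
Periods per year m = 1; per-period yield y/m = 0.040000
Number of cashflows N = 7
Cashflows (t years, CF_t, discount factor 1/(1+y/m)^(m*t), PV):
  t = 1.0000: CF_t = 4.600000, DF = 0.961538, PV = 4.423077
  t = 2.0000: CF_t = 4.600000, DF = 0.924556, PV = 4.252959
  t = 3.0000: CF_t = 4.600000, DF = 0.888996, PV = 4.089383
  t = 4.0000: CF_t = 4.600000, DF = 0.854804, PV = 3.932099
  t = 5.0000: CF_t = 4.600000, DF = 0.821927, PV = 3.780865
  t = 6.0000: CF_t = 4.600000, DF = 0.790315, PV = 3.635447
  t = 7.0000: CF_t = 104.600000, DF = 0.759918, PV = 79.487403
Price P = sum_t PV_t = 103.601233
Convexity numerator sum_t t*(t + 1/m) * CF_t / (1+y/m)^(m*t + 2):
  t = 1.0000: term = 8.178766
  t = 2.0000: term = 23.592596
  t = 3.0000: term = 45.370376
  t = 4.0000: term = 72.708936
  t = 5.0000: term = 104.868658
  t = 6.0000: term = 141.169348
  t = 7.0000: term = 4115.472062
Convexity = (1/P) * sum = 4511.360743 / 103.601233 = 43.545435


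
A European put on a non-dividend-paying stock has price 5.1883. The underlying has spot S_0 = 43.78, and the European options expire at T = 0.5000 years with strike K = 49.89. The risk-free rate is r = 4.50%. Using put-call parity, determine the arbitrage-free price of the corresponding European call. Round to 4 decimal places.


Answer: Call price = 0.1883

Derivation:
Put-call parity: C - P = S_0 * exp(-qT) - K * exp(-rT).
S_0 * exp(-qT) = 43.7800 * 1.00000000 = 43.78000000
K * exp(-rT) = 49.8900 * 0.97775124 = 48.78000922
C = P + S*exp(-qT) - K*exp(-rT)
C = 5.1883 + 43.78000000 - 48.78000922 = 0.1883


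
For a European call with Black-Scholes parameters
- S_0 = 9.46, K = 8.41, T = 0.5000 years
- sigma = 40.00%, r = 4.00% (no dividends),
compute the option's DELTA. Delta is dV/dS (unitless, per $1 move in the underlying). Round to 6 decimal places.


Answer: Delta = 0.735028

Derivation:
d1 = 0.6280908125; d2 = 0.3452481000
phi(d1) = 0.3275260885; exp(-qT) = 1.0000000000; exp(-rT) = 0.9801986733
N(d1) = 0.7350277743
Delta = exp(-qT) * N(d1) = 1.0000000000 * 0.7350277743 = 0.735028


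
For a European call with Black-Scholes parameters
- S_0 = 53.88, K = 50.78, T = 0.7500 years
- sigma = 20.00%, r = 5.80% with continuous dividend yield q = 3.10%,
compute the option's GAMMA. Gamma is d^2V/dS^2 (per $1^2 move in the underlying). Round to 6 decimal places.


Answer: Gamma = 0.035990

Derivation:
d1 = 0.5456351214; d2 = 0.3724300406
phi(d1) = 0.3437648689; exp(-qT) = 0.9770181987; exp(-rT) = 0.9574325541
Gamma = exp(-qT) * phi(d1) / (S * sigma * sqrt(T)) = 0.9770181987 * 0.3437648689 / (53.8800 * 0.2000 * 0.8660254038) = 0.035990


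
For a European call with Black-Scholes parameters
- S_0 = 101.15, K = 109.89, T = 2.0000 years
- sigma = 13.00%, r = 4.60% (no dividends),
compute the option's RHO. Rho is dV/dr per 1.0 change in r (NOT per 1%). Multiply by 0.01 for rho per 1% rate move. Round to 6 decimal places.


Answer: Rho = 96.850021

Derivation:
d1 = 0.1415556965; d2 = -0.0422920666
phi(d1) = 0.3949652310; exp(-qT) = 1.0000000000; exp(-rT) = 0.9121051495
N(d2) = 0.4831329348
Rho = K*T*exp(-rT)*N(d2) = 109.8900 * 2.0000 * 0.9121051495 * 0.4831329348 = 96.850021


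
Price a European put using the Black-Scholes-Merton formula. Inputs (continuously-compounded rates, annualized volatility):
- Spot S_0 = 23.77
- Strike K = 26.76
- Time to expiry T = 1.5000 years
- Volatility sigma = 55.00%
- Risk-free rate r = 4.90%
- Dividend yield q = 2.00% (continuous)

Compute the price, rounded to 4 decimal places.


Answer: Price = 7.2563

Derivation:
d1 = (ln(S/K) + (r - q + 0.5*sigma^2) * T) / (sigma * sqrt(T)) = 0.22548822
d2 = d1 - sigma * sqrt(T) = -0.44812146
exp(-rT) = 0.92913615; exp(-qT) = 0.97044553
P = K * exp(-rT) * N(-d2) - S_0 * exp(-qT) * N(-d1)
N(-d1) = 0.41079975; N(-d2) = 0.67296723
P = 26.7600 * 0.92913615 * 0.67296723 - 23.7700 * 0.97044553 * 0.41079975 = 7.2563


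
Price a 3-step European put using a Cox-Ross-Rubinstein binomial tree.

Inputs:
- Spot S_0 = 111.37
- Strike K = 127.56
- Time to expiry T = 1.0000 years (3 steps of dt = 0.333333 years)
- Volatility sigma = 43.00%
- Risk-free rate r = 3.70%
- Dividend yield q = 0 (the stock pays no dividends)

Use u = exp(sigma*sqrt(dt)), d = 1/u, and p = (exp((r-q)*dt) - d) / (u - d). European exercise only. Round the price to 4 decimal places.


Answer: Price = V(0,0) = 26.8449

Derivation:
dt = T/N = 0.333333
u = exp(sigma*sqrt(dt)) = 1.281794; d = 1/u = 0.780157
p = (exp((r-q)*dt) - d) / (u - d) = 0.462990
Discount per step: exp(-r*dt) = 0.987742
Stock lattice S(k, i) with i counting down-moves:
  k=0: S(0,0) = 111.3700
  k=1: S(1,0) = 142.7534; S(1,1) = 86.8860
  k=2: S(2,0) = 182.9804; S(2,1) = 111.3700; S(2,2) = 67.7847
  k=3: S(3,0) = 234.5432; S(3,1) = 142.7534; S(3,2) = 86.8860; S(3,3) = 52.8827
Terminal payoffs V(N, i) = max(K - S_T, 0):
  V(3,0) = 0.000000; V(3,1) = 0.000000; V(3,2) = 40.673960; V(3,3) = 74.677306
Backward induction: V(k, i) = exp(-r*dt) * [p * V(k+1, i) + (1-p) * V(k+1, i+1)].
  V(2,0) = exp(-r*dt) * [p*0.000000 + (1-p)*0.000000] = 0.000000
  V(2,1) = exp(-r*dt) * [p*0.000000 + (1-p)*40.673960] = 21.574587
  V(2,2) = exp(-r*dt) * [p*40.673960 + (1-p)*74.677306] = 58.211705
  V(1,0) = exp(-r*dt) * [p*0.000000 + (1-p)*21.574587] = 11.443754
  V(1,1) = exp(-r*dt) * [p*21.574587 + (1-p)*58.211705] = 40.743469
  V(0,0) = exp(-r*dt) * [p*11.443754 + (1-p)*40.743469] = 26.844855


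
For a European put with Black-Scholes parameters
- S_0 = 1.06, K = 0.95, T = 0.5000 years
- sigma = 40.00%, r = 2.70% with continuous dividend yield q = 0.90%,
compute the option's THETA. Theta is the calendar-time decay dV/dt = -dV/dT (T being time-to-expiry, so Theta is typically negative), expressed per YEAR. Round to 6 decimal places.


d1 = 0.5606020432; d2 = 0.2777593307
phi(d1) = 0.3409307646; exp(-qT) = 0.9955101098; exp(-rT) = 0.9865907163
Theta = -S*exp(-qT)*phi(d1)*sigma/(2*sqrt(T)) + r*K*exp(-rT)*N(-d2) - q*S*exp(-qT)*N(-d1)
N(-d1) = 0.2875344292; N(-d2) = 0.3905985563; sqrt(T) = 0.7071067812
Term 1 = -1.0600 * 0.9955101098 * 0.3409307646 * 0.4000 / (2 * 0.7071067812) = -0.1017566325
Term 2 = 0.0270 * 0.9500 * 0.9865907163 * 0.3905985563 = 0.0098845073
Term 3 = -0.0090 * 1.0600 * 0.9955101098 * 0.2875344292 = -0.0027307623
Theta = -0.1017566325 + (0.0098845073) + (-0.0027307623) = -0.094603

Answer: Theta = -0.094603


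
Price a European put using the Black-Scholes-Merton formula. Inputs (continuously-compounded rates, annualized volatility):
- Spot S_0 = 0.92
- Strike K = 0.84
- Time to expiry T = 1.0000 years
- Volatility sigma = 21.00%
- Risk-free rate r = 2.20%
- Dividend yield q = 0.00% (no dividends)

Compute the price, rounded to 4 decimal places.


d1 = (ln(S/K) + (r - q + 0.5*sigma^2) * T) / (sigma * sqrt(T)) = 0.64296085
d2 = d1 - sigma * sqrt(T) = 0.43296085
exp(-rT) = 0.97824024; exp(-qT) = 1.00000000
P = K * exp(-rT) * N(-d2) - S_0 * exp(-qT) * N(-d1)
N(-d1) = 0.26012475; N(-d2) = 0.33252161
P = 0.8400 * 0.97824024 * 0.33252161 - 0.9200 * 1.00000000 * 0.26012475 = 0.0339

Answer: Price = 0.0339


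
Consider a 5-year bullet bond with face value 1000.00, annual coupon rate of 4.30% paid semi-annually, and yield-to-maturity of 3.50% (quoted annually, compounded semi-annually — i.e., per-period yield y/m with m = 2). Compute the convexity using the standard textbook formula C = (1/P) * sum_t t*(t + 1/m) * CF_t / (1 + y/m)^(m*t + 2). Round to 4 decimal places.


Answer: Convexity = 23.4753

Derivation:
Coupon per period c = face * coupon_rate / m = 21.500000
Periods per year m = 2; per-period yield y/m = 0.017500
Number of cashflows N = 10
Cashflows (t years, CF_t, discount factor 1/(1+y/m)^(m*t), PV):
  t = 0.5000: CF_t = 21.500000, DF = 0.982801, PV = 21.130221
  t = 1.0000: CF_t = 21.500000, DF = 0.965898, PV = 20.766802
  t = 1.5000: CF_t = 21.500000, DF = 0.949285, PV = 20.409634
  t = 2.0000: CF_t = 21.500000, DF = 0.932959, PV = 20.058608
  t = 2.5000: CF_t = 21.500000, DF = 0.916913, PV = 19.713620
  t = 3.0000: CF_t = 21.500000, DF = 0.901143, PV = 19.374565
  t = 3.5000: CF_t = 21.500000, DF = 0.885644, PV = 19.041341
  t = 4.0000: CF_t = 21.500000, DF = 0.870412, PV = 18.713849
  t = 4.5000: CF_t = 21.500000, DF = 0.855441, PV = 18.391989
  t = 5.0000: CF_t = 1021.500000, DF = 0.840729, PV = 858.804264
Price P = sum_t PV_t = 1036.404892
Convexity numerator sum_t t*(t + 1/m) * CF_t / (1+y/m)^(m*t + 2):
  t = 0.5000: term = 10.204817
  t = 1.0000: term = 30.087912
  t = 1.5000: term = 59.140859
  t = 2.0000: term = 96.872823
  t = 2.5000: term = 142.810059
  t = 3.0000: term = 196.495413
  t = 3.5000: term = 257.487846
  t = 4.0000: term = 325.361968
  t = 4.5000: term = 399.707577
  t = 5.0000: term = 22811.720934
Convexity = (1/P) * sum = 24329.890207 / 1036.404892 = 23.475275


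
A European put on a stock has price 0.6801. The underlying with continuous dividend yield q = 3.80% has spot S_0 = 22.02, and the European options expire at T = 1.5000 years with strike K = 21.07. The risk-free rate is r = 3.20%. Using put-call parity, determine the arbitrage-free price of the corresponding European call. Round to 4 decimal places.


Put-call parity: C - P = S_0 * exp(-qT) - K * exp(-rT).
S_0 * exp(-qT) = 22.0200 * 0.94459407 = 20.79996141
K * exp(-rT) = 21.0700 * 0.95313379 = 20.08252889
C = P + S*exp(-qT) - K*exp(-rT)
C = 0.6801 + 20.79996141 - 20.08252889 = 1.3975

Answer: Call price = 1.3975


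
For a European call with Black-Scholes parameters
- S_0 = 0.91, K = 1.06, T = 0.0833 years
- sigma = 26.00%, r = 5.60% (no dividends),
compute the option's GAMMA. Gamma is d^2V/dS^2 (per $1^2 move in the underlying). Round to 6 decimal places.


Answer: Gamma = 0.900929

Derivation:
d1 = -1.9336119070; d2 = -2.0086524294
phi(d1) = 0.0615216560; exp(-qT) = 1.0000000000; exp(-rT) = 0.9953460633
Gamma = exp(-qT) * phi(d1) / (S * sigma * sqrt(T)) = 1.0000000000 * 0.0615216560 / (0.9100 * 0.2600 * 0.2886173938) = 0.900929


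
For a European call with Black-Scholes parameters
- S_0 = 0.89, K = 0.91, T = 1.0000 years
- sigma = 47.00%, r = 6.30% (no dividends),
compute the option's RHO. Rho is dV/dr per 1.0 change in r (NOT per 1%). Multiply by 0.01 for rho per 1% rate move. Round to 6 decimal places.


Answer: Rho = 0.376873

Derivation:
d1 = 0.3217592834; d2 = -0.1482407166
phi(d1) = 0.3788166169; exp(-qT) = 1.0000000000; exp(-rT) = 0.9389434737
N(d2) = 0.4410763998
Rho = K*T*exp(-rT)*N(d2) = 0.9100 * 1.0000 * 0.9389434737 * 0.4410763998 = 0.376873
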